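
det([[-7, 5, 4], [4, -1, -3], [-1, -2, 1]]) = (1)*(-7)*det([[-1, -3], [-2, 1]]) + (-1)*(5)*det([[4, -3], [-1, 1]]) + (1)*(4)*det([[4, -1], [-1, -2]])
= 49 + -5 + -36
= 8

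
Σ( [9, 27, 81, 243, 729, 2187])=3276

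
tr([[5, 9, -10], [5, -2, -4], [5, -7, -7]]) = diagonal: 5 + (-2) + (-7)
= -4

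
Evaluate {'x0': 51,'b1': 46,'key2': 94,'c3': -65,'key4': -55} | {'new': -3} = {'x0': 51, 'b1': 46, 'key2': 94, 'c3': -65, 'key4': -55, 'new': -3}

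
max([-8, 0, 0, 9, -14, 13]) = 13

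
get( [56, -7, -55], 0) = 56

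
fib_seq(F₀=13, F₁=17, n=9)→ [13, 17, 30, 47, 77, 124, 201, 325, 526]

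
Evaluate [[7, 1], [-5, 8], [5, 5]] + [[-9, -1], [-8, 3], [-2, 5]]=[[-2, 0], [-13, 11], [3, 10]]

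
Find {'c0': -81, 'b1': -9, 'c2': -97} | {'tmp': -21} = {'c0': -81, 'b1': -9, 'c2': -97, 'tmp': -21}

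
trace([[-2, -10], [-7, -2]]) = -4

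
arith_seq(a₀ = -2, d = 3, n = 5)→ [-2, 1, 4, 7, 10]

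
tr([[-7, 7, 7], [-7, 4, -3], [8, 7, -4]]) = diagonal: (-7) + 4 + (-4)
= -7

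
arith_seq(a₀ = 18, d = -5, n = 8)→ a_0 = 18 + 0*-5 = 18
a_1 = 18 + 1*-5 = 13
a_2 = 18 + 2*-5 = 8
...
= [18, 13, 8, 3, -2, -7, -12, -17]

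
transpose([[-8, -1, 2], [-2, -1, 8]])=[[-8, -2], [-1, -1], [2, 8]]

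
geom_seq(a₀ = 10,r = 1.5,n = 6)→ a_0 = 10*1.5^0 = 10.0
a_1 = 10*1.5^1 = 15.0
a_2 = 10*1.5^2 = 22.5
...
= [10.0, 15.0, 22.5, 33.75, 50.625, 75.9375]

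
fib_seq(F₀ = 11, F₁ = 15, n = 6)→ F_2 = F_1 + F_0 = 26
F_3 = F_2 + F_1 = 41
F_4 = F_3 + F_2 = 67
...
= [11, 15, 26, 41, 67, 108]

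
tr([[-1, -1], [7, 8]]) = 7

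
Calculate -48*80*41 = -157440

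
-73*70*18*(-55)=5058900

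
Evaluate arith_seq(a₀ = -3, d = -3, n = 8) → [-3, -6, -9, -12, -15, -18, -21, -24]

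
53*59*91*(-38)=-10813166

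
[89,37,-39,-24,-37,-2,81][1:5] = [37, -39, -24, -37]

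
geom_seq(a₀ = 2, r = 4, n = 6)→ [2, 8, 32, 128, 512, 2048]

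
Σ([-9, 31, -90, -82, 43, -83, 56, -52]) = (-9) + 31 + (-90) + (-82) + 43 + (-83) + 56 + (-52)
= -186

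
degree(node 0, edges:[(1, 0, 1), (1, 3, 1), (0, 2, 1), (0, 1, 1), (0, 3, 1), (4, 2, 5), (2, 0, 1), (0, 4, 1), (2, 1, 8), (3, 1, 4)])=6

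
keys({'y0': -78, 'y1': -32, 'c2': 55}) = ['y0', 'y1', 'c2']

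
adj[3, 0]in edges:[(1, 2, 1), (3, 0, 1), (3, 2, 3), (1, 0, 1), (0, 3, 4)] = 1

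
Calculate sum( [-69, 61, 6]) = -2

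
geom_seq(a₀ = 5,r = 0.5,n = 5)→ a_0 = 5*0.5^0 = 5.0
a_1 = 5*0.5^1 = 2.5
a_2 = 5*0.5^2 = 1.25
...
= [5.0, 2.5, 1.25, 0.625, 0.3125]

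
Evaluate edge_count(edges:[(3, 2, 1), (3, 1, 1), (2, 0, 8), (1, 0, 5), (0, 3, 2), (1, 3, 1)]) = 6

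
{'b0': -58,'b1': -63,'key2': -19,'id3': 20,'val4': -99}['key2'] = -19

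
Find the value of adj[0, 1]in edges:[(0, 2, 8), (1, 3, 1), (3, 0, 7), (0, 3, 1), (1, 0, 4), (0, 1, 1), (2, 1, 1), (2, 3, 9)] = 1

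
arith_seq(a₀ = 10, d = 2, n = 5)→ [10, 12, 14, 16, 18]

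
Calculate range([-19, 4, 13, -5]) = 32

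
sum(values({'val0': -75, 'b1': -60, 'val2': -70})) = (-75) + (-60) + (-70)
= -205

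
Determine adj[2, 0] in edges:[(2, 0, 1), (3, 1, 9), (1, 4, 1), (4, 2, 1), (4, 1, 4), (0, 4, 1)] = 1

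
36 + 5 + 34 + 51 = 126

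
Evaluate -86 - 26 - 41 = -153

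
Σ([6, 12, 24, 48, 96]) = 6 + 12 + 24 + 48 + 96
= 186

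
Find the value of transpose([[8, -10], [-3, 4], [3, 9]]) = [[8, -3, 3], [-10, 4, 9]]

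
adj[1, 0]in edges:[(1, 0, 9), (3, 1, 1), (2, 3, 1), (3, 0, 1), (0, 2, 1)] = 9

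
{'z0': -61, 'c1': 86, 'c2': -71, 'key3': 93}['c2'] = -71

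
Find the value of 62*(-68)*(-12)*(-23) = -1163616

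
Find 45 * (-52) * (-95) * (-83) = -18450900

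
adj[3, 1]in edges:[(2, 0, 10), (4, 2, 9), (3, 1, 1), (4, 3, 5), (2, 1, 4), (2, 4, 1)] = 1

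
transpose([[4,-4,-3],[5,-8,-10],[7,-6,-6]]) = [[4, 5, 7], [-4, -8, -6], [-3, -10, -6]]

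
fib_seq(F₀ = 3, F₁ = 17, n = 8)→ [3, 17, 20, 37, 57, 94, 151, 245]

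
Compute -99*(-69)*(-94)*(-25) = 16052850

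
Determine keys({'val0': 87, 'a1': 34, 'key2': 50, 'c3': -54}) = ['val0', 'a1', 'key2', 'c3']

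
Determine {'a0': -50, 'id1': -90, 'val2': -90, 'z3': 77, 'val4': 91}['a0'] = -50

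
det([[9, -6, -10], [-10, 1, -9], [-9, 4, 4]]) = -56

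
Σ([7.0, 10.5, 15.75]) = 7.0 + 10.5 + 15.75
= 33.25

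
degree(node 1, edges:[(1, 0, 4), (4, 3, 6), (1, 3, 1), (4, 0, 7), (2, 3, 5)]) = incident: (1,0), (1,3)
= 2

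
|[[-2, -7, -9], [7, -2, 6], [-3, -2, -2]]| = 176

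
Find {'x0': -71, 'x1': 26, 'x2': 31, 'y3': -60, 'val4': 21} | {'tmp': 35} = {'x0': -71, 'x1': 26, 'x2': 31, 'y3': -60, 'val4': 21, 'tmp': 35}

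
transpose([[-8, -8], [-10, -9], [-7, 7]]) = [[-8, -10, -7], [-8, -9, 7]]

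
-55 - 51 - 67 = -173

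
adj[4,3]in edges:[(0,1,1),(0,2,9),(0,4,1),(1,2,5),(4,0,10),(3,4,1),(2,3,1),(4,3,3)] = 3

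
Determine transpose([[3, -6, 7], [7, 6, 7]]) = [[3, 7], [-6, 6], [7, 7]]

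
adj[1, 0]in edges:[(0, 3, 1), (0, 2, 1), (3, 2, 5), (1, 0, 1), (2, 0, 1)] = 1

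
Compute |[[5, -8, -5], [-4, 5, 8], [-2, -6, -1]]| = 205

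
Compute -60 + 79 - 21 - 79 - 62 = -143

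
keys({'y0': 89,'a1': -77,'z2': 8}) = ['y0', 'a1', 'z2']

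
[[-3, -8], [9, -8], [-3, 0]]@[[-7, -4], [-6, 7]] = [[69, -44], [-15, -92], [21, 12]]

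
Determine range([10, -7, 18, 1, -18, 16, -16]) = 36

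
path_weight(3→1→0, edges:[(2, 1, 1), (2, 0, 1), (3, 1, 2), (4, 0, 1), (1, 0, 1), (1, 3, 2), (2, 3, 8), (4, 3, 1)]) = 3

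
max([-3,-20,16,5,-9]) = 16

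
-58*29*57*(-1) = 95874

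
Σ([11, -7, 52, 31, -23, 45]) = 109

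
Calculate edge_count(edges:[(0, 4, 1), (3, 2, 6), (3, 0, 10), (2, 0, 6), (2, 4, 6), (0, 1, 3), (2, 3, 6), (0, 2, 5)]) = 8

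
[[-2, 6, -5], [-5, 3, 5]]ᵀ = [[-2, -5], [6, 3], [-5, 5]]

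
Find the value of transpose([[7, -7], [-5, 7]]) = [[7, -5], [-7, 7]]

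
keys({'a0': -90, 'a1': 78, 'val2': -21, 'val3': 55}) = ['a0', 'a1', 'val2', 'val3']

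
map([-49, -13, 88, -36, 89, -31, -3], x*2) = [-98, -26, 176, -72, 178, -62, -6]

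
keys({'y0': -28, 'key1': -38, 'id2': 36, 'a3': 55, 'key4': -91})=['y0', 'key1', 'id2', 'a3', 'key4']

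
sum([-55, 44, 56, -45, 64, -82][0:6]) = slice → [-55, 44, 56, -45, 64, -82]
(-55) + 44 + 56 + (-45) + 64 + (-82)
= -18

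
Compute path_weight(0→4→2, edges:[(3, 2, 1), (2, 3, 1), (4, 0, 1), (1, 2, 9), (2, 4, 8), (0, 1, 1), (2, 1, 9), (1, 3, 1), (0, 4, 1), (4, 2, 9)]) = w(0→4)=1 + w(4→2)=9
= 10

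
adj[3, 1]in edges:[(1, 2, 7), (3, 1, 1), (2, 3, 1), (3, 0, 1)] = 1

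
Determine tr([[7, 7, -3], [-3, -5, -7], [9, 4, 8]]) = diagonal: 7 + (-5) + 8
= 10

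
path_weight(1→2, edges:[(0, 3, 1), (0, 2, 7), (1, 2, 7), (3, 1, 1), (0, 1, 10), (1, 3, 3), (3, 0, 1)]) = 7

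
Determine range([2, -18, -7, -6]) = 20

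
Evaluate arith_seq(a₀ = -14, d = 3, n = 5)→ a_0 = -14 + 0*3 = -14
a_1 = -14 + 1*3 = -11
a_2 = -14 + 2*3 = -8
...
= [-14, -11, -8, -5, -2]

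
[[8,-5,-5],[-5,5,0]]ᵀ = [[8, -5], [-5, 5], [-5, 0]]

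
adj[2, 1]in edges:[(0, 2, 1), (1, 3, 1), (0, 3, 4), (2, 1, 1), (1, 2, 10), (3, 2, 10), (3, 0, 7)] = 1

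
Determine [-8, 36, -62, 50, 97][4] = 97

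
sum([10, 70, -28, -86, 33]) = 10 + 70 + (-28) + (-86) + 33
= -1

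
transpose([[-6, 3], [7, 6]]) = [[-6, 7], [3, 6]]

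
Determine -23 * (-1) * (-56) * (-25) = 32200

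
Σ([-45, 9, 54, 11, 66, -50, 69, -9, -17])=(-45) + 9 + 54 + 11 + 66 + (-50) + 69 + (-9) + (-17)
= 88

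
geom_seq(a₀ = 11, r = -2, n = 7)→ [11, -22, 44, -88, 176, -352, 704]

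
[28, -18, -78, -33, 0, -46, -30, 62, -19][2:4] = [-78, -33]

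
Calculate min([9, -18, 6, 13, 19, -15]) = -18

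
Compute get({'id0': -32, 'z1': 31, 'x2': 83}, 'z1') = 31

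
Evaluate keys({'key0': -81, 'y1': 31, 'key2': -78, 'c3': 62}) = ['key0', 'y1', 'key2', 'c3']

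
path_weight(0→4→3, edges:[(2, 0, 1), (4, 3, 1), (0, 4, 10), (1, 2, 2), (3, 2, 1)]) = w(0→4)=10 + w(4→3)=1
= 11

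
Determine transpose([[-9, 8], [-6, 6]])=[[-9, -6], [8, 6]]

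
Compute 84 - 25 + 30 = 89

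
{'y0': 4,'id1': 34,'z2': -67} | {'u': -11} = {'y0': 4, 'id1': 34, 'z2': -67, 'u': -11}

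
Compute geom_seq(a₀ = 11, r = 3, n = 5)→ [11, 33, 99, 297, 891]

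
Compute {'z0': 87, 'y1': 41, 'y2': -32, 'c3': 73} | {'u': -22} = {'z0': 87, 'y1': 41, 'y2': -32, 'c3': 73, 'u': -22}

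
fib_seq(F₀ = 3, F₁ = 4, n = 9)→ F_2 = F_1 + F_0 = 7
F_3 = F_2 + F_1 = 11
F_4 = F_3 + F_2 = 18
...
= [3, 4, 7, 11, 18, 29, 47, 76, 123]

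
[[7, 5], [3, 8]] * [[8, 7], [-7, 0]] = C[0][0] = (7)*(8) + (5)*(-7) = 21
C[0][1] = (7)*(7) + (5)*(0) = 49
C[1][0] = (3)*(8) + (8)*(-7) = -32
C[1][1] = (3)*(7) + (8)*(0) = 21
= [[21, 49], [-32, 21]]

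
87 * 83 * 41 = 296061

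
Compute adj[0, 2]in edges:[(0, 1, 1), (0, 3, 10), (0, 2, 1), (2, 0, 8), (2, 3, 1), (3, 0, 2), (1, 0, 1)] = 1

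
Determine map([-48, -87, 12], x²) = (-48)²=2304, (-87)²=7569, (12)²=144
= [2304, 7569, 144]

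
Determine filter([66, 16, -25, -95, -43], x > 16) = keep x where x > 16: 66✓, 16✗, -25✗, -95✗, -43✗
= [66]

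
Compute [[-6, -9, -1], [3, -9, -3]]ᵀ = [[-6, 3], [-9, -9], [-1, -3]]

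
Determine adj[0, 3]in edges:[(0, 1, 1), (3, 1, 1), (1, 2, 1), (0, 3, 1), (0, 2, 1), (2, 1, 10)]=1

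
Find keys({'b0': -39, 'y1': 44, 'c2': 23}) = ['b0', 'y1', 'c2']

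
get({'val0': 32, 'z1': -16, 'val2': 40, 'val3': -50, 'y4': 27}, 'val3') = -50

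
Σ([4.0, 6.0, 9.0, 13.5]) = 4.0 + 6.0 + 9.0 + 13.5
= 32.5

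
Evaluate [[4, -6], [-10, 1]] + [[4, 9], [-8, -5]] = [[8, 3], [-18, -4]]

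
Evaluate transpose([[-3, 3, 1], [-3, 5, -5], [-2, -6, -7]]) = [[-3, -3, -2], [3, 5, -6], [1, -5, -7]]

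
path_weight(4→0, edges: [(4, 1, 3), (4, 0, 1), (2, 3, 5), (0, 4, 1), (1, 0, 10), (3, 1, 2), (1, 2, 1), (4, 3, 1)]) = 1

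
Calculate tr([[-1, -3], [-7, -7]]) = -8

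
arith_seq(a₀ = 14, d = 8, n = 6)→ [14, 22, 30, 38, 46, 54]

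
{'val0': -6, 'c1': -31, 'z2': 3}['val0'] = -6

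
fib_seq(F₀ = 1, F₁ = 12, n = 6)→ [1, 12, 13, 25, 38, 63]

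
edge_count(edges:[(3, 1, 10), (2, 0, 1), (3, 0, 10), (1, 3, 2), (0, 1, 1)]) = 5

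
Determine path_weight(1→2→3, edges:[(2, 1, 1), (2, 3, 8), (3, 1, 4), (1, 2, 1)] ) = w(1→2)=1 + w(2→3)=8
= 9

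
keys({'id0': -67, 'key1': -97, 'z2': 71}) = ['id0', 'key1', 'z2']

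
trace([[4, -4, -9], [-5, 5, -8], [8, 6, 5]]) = diagonal: 4 + 5 + 5
= 14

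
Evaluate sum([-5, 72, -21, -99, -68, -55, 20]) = (-5) + 72 + (-21) + (-99) + (-68) + (-55) + 20
= -156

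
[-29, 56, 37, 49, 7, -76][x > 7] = keep x where x > 7: -29✗, 56✓, 37✓, 49✓, 7✗, -76✗
= [56, 37, 49]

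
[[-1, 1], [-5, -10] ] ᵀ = [[-1, -5], [1, -10]]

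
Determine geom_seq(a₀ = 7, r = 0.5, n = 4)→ [7.0, 3.5, 1.75, 0.875]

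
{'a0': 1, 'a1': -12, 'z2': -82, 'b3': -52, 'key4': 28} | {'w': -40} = {'a0': 1, 'a1': -12, 'z2': -82, 'b3': -52, 'key4': 28, 'w': -40}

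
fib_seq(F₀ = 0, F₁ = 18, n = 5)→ [0, 18, 18, 36, 54]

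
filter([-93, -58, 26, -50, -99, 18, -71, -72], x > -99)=[-93, -58, 26, -50, 18, -71, -72]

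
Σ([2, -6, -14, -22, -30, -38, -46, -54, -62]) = -270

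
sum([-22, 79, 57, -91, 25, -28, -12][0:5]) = 48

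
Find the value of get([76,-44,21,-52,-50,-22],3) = -52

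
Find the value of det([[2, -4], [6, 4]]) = (2)*(4) - (-4)*(6)
= 32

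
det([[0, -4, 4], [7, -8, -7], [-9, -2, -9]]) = -848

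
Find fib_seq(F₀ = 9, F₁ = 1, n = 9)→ F_2 = F_1 + F_0 = 10
F_3 = F_2 + F_1 = 11
F_4 = F_3 + F_2 = 21
...
= [9, 1, 10, 11, 21, 32, 53, 85, 138]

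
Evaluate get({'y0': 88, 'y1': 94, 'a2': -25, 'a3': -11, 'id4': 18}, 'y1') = 94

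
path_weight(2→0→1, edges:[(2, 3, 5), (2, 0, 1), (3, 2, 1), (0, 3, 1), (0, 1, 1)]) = 2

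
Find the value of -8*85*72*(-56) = 2741760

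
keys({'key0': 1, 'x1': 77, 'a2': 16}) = ['key0', 'x1', 'a2']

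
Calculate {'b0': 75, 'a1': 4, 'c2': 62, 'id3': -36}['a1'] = 4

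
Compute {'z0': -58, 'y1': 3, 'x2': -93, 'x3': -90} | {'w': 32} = {'z0': -58, 'y1': 3, 'x2': -93, 'x3': -90, 'w': 32}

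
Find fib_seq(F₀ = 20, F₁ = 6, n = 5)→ [20, 6, 26, 32, 58]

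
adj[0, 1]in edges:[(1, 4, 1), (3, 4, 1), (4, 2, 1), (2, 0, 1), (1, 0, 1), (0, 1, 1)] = 1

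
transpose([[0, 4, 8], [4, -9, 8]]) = [[0, 4], [4, -9], [8, 8]]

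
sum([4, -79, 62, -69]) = -82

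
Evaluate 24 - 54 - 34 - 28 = -92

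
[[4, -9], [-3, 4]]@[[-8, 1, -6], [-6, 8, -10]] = [[22, -68, 66], [0, 29, -22]]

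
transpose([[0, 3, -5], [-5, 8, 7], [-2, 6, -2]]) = [[0, -5, -2], [3, 8, 6], [-5, 7, -2]]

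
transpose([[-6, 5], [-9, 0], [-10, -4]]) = [[-6, -9, -10], [5, 0, -4]]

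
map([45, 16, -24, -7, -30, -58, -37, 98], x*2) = [90, 32, -48, -14, -60, -116, -74, 196]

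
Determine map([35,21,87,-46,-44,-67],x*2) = 35*2=70, 21*2=42, 87*2=174, -46*2=-92, -44*2=-88, -67*2=-134
= [70, 42, 174, -92, -88, -134]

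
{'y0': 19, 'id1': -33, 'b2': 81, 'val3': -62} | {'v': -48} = {'y0': 19, 'id1': -33, 'b2': 81, 'val3': -62, 'v': -48}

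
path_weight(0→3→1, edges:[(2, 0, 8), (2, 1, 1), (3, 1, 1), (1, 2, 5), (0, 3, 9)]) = w(0→3)=9 + w(3→1)=1
= 10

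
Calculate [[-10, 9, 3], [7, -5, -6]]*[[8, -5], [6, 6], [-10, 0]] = C[0][0] = (-10)*(8) + (9)*(6) + (3)*(-10) = -56
C[0][1] = (-10)*(-5) + (9)*(6) + (3)*(0) = 104
C[1][0] = (7)*(8) + (-5)*(6) + (-6)*(-10) = 86
C[1][1] = (7)*(-5) + (-5)*(6) + (-6)*(0) = -65
= [[-56, 104], [86, -65]]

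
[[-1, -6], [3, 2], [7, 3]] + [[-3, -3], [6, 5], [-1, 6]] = [[-4, -9], [9, 7], [6, 9]]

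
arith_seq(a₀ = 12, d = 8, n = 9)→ [12, 20, 28, 36, 44, 52, 60, 68, 76]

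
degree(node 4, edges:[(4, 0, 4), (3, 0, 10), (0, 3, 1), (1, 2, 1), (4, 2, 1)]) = incident: (4,0), (4,2)
= 2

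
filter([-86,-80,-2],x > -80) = keep x where x > -80: -86✗, -80✗, -2✓
= [-2]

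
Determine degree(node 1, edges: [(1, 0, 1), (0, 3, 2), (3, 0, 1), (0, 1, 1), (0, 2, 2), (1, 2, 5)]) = 3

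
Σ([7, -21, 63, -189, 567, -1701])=7 + -21 + 63 + -189 + 567 + -1701
= -1274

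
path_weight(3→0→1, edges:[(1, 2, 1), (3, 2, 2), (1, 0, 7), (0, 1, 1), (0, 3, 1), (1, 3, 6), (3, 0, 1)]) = 2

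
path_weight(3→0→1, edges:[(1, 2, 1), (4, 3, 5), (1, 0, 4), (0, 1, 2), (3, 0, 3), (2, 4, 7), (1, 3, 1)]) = 5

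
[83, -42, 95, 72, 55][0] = 83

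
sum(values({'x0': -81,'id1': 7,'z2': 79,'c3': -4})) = 1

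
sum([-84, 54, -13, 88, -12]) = 33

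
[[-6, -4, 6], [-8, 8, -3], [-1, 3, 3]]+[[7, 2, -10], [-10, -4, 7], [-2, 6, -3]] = [[1, -2, -4], [-18, 4, 4], [-3, 9, 0]]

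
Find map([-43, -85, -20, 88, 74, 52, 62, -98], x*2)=-43*2=-86, -85*2=-170, -20*2=-40, 88*2=176, 74*2=148, 52*2=104, 62*2=124, -98*2=-196
= [-86, -170, -40, 176, 148, 104, 124, -196]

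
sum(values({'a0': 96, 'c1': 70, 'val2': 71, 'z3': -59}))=96 + 70 + 71 + (-59)
= 178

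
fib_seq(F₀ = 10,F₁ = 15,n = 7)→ F_2 = F_1 + F_0 = 25
F_3 = F_2 + F_1 = 40
F_4 = F_3 + F_2 = 65
...
= [10, 15, 25, 40, 65, 105, 170]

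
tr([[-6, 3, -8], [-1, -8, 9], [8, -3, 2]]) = diagonal: (-6) + (-8) + 2
= -12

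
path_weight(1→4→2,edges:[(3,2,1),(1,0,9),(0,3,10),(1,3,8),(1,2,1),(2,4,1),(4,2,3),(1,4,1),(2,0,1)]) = w(1→4)=1 + w(4→2)=3
= 4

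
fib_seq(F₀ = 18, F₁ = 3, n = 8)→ F_2 = F_1 + F_0 = 21
F_3 = F_2 + F_1 = 24
F_4 = F_3 + F_2 = 45
...
= [18, 3, 21, 24, 45, 69, 114, 183]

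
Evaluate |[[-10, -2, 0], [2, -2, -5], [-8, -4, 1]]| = (1)*(-10)*det([[-2, -5], [-4, 1]]) + (-1)*(-2)*det([[2, -5], [-8, 1]]) + (1)*(0)*det([[2, -2], [-8, -4]])
= 220 + -76 + 0
= 144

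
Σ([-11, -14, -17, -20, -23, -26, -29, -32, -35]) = -207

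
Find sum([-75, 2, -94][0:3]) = -167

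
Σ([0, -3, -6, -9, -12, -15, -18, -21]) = 0 + (-3) + (-6) + (-9) + (-12) + (-15) + (-18) + (-21)
= -84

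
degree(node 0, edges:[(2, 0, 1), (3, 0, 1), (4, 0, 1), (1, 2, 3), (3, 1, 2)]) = 3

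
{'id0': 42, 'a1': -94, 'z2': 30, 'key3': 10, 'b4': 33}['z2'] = 30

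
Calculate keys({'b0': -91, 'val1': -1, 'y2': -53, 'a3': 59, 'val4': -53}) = ['b0', 'val1', 'y2', 'a3', 'val4']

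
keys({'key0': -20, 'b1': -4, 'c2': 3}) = ['key0', 'b1', 'c2']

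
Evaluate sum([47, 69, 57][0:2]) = slice → [47, 69]
47 + 69
= 116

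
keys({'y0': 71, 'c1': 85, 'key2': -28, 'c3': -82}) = ['y0', 'c1', 'key2', 'c3']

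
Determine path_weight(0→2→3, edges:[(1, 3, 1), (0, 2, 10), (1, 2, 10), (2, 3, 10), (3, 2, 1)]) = 20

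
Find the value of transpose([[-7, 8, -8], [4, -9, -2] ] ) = [[-7, 4], [8, -9], [-8, -2]]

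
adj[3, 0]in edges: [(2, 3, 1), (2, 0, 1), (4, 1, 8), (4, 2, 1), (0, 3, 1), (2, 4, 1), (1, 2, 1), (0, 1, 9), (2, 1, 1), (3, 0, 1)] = 1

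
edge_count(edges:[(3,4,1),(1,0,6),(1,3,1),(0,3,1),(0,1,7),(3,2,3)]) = 6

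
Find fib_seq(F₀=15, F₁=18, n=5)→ F_2 = F_1 + F_0 = 33
F_3 = F_2 + F_1 = 51
F_4 = F_3 + F_2 = 84
= [15, 18, 33, 51, 84]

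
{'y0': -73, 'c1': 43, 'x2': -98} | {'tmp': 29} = {'y0': -73, 'c1': 43, 'x2': -98, 'tmp': 29}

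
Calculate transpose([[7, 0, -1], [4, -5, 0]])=[[7, 4], [0, -5], [-1, 0]]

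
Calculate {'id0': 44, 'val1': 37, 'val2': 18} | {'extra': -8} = {'id0': 44, 'val1': 37, 'val2': 18, 'extra': -8}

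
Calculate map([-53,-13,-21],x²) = [2809, 169, 441]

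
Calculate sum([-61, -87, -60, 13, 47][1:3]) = slice → [-87, -60]
(-87) + (-60)
= -147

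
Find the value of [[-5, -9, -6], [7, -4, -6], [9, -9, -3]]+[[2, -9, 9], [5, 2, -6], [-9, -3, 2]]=[[-3, -18, 3], [12, -2, -12], [0, -12, -1]]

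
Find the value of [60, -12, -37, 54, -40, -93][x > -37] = [60, -12, 54]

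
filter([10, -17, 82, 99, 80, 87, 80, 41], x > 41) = keep x where x > 41: 10✗, -17✗, 82✓, 99✓, 80✓, 87✓, 80✓, 41✗
= [82, 99, 80, 87, 80]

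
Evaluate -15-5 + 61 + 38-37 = 42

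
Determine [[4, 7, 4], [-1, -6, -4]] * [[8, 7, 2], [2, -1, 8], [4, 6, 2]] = [[62, 45, 72], [-36, -25, -58]]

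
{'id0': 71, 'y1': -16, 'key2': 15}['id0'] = 71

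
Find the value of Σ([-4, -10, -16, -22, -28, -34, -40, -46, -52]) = -252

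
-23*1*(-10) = 230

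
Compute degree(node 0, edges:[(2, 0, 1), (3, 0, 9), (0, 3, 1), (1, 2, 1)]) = incident: (2,0), (3,0), (0,3)
= 3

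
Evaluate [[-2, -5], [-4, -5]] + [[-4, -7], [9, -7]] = [[-6, -12], [5, -12]]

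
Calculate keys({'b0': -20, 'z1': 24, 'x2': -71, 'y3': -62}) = ['b0', 'z1', 'x2', 'y3']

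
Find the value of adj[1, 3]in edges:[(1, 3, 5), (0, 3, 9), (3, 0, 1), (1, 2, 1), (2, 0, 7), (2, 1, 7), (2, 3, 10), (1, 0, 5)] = 5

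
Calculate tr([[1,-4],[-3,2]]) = diagonal: 1 + 2
= 3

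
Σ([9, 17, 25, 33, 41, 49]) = 9 + 17 + 25 + 33 + 41 + 49
= 174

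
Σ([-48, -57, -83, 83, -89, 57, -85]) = (-48) + (-57) + (-83) + 83 + (-89) + 57 + (-85)
= -222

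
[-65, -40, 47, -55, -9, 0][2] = 47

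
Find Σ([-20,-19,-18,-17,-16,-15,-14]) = (-20) + (-19) + (-18) + (-17) + (-16) + (-15) + (-14)
= -119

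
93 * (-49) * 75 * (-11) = 3759525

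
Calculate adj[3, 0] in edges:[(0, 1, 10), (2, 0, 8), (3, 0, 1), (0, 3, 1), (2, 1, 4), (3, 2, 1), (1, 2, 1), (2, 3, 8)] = 1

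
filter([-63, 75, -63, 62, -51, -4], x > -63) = [75, 62, -51, -4]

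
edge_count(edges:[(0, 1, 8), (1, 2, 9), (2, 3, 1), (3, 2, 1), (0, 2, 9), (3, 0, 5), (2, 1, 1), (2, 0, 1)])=8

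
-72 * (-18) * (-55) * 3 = -213840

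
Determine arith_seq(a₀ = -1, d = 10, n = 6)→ [-1, 9, 19, 29, 39, 49]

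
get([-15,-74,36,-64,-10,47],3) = -64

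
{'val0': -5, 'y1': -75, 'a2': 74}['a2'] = 74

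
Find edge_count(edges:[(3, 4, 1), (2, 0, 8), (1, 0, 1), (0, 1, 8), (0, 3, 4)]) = 5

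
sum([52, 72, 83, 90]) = 297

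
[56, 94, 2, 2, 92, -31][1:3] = [94, 2]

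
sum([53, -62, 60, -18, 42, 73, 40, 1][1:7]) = slice → [-62, 60, -18, 42, 73, 40]
(-62) + 60 + (-18) + 42 + 73 + 40
= 135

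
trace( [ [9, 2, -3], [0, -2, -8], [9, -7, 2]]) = diagonal: 9 + (-2) + 2
= 9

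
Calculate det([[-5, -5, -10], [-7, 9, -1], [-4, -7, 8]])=-1475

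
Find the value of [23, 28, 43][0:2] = [23, 28]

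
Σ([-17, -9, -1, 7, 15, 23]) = 18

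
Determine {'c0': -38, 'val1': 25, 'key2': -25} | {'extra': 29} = {'c0': -38, 'val1': 25, 'key2': -25, 'extra': 29}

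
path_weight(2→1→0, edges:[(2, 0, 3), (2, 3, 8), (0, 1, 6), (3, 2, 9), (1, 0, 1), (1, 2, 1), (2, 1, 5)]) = 6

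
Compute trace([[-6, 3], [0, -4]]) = -10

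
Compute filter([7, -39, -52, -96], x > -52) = keep x where x > -52: 7✓, -39✓, -52✗, -96✗
= [7, -39]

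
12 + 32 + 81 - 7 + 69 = 187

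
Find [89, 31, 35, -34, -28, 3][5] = 3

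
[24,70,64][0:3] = [24, 70, 64]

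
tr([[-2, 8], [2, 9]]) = diagonal: (-2) + 9
= 7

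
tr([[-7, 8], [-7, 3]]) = diagonal: (-7) + 3
= -4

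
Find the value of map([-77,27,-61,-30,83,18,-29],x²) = [5929, 729, 3721, 900, 6889, 324, 841]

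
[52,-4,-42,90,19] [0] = 52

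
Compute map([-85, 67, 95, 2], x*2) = [-170, 134, 190, 4]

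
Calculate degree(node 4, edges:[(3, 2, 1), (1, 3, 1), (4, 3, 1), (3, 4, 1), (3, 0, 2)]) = 2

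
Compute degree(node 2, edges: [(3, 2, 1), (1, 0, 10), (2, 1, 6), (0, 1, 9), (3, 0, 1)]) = incident: (3,2), (2,1)
= 2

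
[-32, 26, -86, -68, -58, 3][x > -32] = [26, 3]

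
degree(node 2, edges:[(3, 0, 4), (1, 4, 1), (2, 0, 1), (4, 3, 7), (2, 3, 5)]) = incident: (2,0), (2,3)
= 2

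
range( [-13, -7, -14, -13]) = 7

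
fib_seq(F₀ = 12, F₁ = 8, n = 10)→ [12, 8, 20, 28, 48, 76, 124, 200, 324, 524]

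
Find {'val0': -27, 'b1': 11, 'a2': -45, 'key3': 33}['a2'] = -45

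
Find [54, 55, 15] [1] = 55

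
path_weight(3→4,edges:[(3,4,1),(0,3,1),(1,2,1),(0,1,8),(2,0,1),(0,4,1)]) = w(3→4)=1
= 1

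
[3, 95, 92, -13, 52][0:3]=[3, 95, 92]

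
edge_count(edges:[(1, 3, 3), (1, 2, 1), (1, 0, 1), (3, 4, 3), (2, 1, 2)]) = 5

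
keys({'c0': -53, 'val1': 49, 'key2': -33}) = ['c0', 'val1', 'key2']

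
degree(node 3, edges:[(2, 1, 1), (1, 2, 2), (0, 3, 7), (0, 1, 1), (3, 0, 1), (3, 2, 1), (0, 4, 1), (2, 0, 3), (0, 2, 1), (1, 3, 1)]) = 4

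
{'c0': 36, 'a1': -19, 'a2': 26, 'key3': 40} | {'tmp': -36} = {'c0': 36, 'a1': -19, 'a2': 26, 'key3': 40, 'tmp': -36}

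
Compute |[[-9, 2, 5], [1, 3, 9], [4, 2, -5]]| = (1)*(-9)*det([[3, 9], [2, -5]]) + (-1)*(2)*det([[1, 9], [4, -5]]) + (1)*(5)*det([[1, 3], [4, 2]])
= 297 + 82 + -50
= 329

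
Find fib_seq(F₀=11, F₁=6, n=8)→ [11, 6, 17, 23, 40, 63, 103, 166]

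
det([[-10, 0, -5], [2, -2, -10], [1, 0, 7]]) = 130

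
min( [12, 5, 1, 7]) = 1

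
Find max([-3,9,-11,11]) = 11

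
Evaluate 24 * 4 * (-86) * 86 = -710016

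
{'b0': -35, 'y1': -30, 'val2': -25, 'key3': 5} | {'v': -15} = {'b0': -35, 'y1': -30, 'val2': -25, 'key3': 5, 'v': -15}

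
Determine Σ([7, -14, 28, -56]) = 7 + -14 + 28 + -56
= -35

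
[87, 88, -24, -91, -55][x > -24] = keep x where x > -24: 87✓, 88✓, -24✗, -91✗, -55✗
= [87, 88]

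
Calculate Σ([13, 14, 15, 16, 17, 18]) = 13 + 14 + 15 + 16 + 17 + 18
= 93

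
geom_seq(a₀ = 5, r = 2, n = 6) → a_0 = 5*2^0 = 5
a_1 = 5*2^1 = 10
a_2 = 5*2^2 = 20
...
= [5, 10, 20, 40, 80, 160]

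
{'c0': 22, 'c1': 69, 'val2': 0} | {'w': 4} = {'c0': 22, 'c1': 69, 'val2': 0, 'w': 4}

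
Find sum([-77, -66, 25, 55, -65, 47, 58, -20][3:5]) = -10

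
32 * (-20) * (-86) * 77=4238080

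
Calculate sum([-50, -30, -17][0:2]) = -80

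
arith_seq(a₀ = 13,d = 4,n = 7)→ a_0 = 13 + 0*4 = 13
a_1 = 13 + 1*4 = 17
a_2 = 13 + 2*4 = 21
...
= [13, 17, 21, 25, 29, 33, 37]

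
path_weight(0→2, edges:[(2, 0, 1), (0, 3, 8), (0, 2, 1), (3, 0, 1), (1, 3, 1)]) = w(0→2)=1
= 1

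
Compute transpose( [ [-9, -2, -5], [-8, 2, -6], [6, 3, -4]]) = [[-9, -8, 6], [-2, 2, 3], [-5, -6, -4]]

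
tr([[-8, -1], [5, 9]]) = 1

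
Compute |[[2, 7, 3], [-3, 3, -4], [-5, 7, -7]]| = -11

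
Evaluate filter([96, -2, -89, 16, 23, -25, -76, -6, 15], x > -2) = [96, 16, 23, 15]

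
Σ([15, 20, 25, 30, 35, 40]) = 165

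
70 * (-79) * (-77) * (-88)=-37471280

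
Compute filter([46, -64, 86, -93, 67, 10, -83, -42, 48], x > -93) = keep x where x > -93: 46✓, -64✓, 86✓, -93✗, 67✓, 10✓, -83✓, -42✓, 48✓
= [46, -64, 86, 67, 10, -83, -42, 48]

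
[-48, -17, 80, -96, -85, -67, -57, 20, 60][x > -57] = keep x where x > -57: -48✓, -17✓, 80✓, -96✗, -85✗, -67✗, -57✗, 20✓, 60✓
= [-48, -17, 80, 20, 60]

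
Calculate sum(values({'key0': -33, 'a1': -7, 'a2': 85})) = 45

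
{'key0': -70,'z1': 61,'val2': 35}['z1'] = 61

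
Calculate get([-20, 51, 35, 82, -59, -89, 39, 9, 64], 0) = -20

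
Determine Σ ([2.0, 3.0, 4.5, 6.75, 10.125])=2.0 + 3.0 + 4.5 + 6.75 + 10.125
= 26.375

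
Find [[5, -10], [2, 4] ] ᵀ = [[5, 2], [-10, 4]]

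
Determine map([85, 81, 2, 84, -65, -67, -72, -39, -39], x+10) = 85+10=95, 81+10=91, 2+10=12, 84+10=94, -65+10=-55, -67+10=-57, -72+10=-62, -39+10=-29, -39+10=-29
= [95, 91, 12, 94, -55, -57, -62, -29, -29]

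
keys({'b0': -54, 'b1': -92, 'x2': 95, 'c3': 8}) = ['b0', 'b1', 'x2', 'c3']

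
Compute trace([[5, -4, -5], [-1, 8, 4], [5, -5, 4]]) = diagonal: 5 + 8 + 4
= 17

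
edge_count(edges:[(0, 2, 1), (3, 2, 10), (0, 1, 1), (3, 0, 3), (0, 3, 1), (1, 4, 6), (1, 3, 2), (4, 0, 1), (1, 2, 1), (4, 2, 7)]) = 10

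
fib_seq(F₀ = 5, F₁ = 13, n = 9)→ [5, 13, 18, 31, 49, 80, 129, 209, 338]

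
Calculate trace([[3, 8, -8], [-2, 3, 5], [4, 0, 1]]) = diagonal: 3 + 3 + 1
= 7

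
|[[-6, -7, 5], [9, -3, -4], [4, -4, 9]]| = (1)*(-6)*det([[-3, -4], [-4, 9]]) + (-1)*(-7)*det([[9, -4], [4, 9]]) + (1)*(5)*det([[9, -3], [4, -4]])
= 258 + 679 + -120
= 817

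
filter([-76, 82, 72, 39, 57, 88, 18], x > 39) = keep x where x > 39: -76✗, 82✓, 72✓, 39✗, 57✓, 88✓, 18✗
= [82, 72, 57, 88]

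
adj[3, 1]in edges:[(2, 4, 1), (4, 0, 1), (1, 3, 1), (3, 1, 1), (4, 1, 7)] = 1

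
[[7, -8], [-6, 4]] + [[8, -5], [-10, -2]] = [[15, -13], [-16, 2]]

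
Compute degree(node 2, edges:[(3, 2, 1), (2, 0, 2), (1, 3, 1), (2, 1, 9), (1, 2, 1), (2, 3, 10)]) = incident: (3,2), (2,0), (2,1), (1,2), (2,3)
= 5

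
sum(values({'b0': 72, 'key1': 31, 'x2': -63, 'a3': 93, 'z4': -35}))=98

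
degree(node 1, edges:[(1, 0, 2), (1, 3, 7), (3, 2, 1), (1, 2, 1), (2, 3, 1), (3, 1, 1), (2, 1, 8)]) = incident: (1,0), (1,3), (1,2), (3,1), (2,1)
= 5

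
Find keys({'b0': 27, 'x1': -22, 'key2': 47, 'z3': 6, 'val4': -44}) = ['b0', 'x1', 'key2', 'z3', 'val4']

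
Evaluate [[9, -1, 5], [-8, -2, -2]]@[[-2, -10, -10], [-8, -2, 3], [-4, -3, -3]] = [[-30, -103, -108], [40, 90, 80]]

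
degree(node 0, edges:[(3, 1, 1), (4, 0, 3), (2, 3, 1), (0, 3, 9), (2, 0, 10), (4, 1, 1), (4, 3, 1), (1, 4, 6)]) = incident: (4,0), (0,3), (2,0)
= 3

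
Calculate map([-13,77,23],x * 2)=-13*2=-26, 77*2=154, 23*2=46
= [-26, 154, 46]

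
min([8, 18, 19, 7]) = 7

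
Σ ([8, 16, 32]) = 56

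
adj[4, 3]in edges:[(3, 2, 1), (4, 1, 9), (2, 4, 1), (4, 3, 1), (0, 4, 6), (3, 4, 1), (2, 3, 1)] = 1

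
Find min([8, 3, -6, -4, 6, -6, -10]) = -10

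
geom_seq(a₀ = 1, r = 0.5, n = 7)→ a_0 = 1*0.5^0 = 1.0
a_1 = 1*0.5^1 = 0.5
a_2 = 1*0.5^2 = 0.25
...
= [1.0, 0.5, 0.25, 0.125, 0.0625, 0.03125, 0.015625]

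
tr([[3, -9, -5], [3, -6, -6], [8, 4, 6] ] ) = diagonal: 3 + (-6) + 6
= 3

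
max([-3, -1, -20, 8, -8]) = 8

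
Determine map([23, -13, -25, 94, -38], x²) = (23)²=529, (-13)²=169, (-25)²=625, (94)²=8836, (-38)²=1444
= [529, 169, 625, 8836, 1444]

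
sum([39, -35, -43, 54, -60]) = 39 + (-35) + (-43) + 54 + (-60)
= -45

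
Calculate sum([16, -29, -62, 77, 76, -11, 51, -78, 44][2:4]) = slice → [-62, 77]
(-62) + 77
= 15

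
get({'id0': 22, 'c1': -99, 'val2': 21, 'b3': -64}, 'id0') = 22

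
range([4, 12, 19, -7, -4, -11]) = 30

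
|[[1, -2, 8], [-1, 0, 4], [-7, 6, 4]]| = (1)*(1)*det([[0, 4], [6, 4]]) + (-1)*(-2)*det([[-1, 4], [-7, 4]]) + (1)*(8)*det([[-1, 0], [-7, 6]])
= -24 + 48 + -48
= -24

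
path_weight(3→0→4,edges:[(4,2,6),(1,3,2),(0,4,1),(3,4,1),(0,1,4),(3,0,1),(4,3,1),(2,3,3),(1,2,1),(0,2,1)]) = 2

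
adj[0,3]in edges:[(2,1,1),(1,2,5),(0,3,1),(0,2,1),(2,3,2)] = 1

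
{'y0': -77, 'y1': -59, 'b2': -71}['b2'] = -71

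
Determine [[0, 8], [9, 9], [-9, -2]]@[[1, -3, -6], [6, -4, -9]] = [[48, -32, -72], [63, -63, -135], [-21, 35, 72]]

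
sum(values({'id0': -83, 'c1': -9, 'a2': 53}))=-39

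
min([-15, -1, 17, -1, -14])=-15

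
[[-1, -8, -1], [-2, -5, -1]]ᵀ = [[-1, -2], [-8, -5], [-1, -1]]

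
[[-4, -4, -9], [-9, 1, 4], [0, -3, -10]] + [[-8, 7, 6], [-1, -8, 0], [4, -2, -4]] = [[-12, 3, -3], [-10, -7, 4], [4, -5, -14]]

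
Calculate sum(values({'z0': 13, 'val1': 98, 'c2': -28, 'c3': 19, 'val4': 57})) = 13 + 98 + (-28) + 19 + 57
= 159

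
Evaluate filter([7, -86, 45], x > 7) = [45]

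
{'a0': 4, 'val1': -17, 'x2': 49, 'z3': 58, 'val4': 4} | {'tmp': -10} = {'a0': 4, 'val1': -17, 'x2': 49, 'z3': 58, 'val4': 4, 'tmp': -10}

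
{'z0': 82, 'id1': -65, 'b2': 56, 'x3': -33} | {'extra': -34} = {'z0': 82, 'id1': -65, 'b2': 56, 'x3': -33, 'extra': -34}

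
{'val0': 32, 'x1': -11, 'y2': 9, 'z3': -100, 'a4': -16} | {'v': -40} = {'val0': 32, 'x1': -11, 'y2': 9, 'z3': -100, 'a4': -16, 'v': -40}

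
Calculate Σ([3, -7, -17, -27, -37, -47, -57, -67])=3 + (-7) + (-17) + (-27) + (-37) + (-47) + (-57) + (-67)
= -256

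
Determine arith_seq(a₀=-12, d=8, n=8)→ [-12, -4, 4, 12, 20, 28, 36, 44]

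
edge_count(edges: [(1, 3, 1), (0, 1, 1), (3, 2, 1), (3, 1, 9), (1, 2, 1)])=5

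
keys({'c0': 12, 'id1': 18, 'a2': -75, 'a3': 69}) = ['c0', 'id1', 'a2', 'a3']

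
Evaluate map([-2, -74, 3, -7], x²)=(-2)²=4, (-74)²=5476, (3)²=9, (-7)²=49
= [4, 5476, 9, 49]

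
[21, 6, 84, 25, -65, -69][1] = 6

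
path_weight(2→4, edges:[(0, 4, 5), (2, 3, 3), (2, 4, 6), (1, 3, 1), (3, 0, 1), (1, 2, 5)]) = 6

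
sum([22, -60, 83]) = 45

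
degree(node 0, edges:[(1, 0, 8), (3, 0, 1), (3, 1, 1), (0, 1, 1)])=3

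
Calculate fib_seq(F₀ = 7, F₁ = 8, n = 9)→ [7, 8, 15, 23, 38, 61, 99, 160, 259]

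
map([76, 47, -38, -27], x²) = (76)²=5776, (47)²=2209, (-38)²=1444, (-27)²=729
= [5776, 2209, 1444, 729]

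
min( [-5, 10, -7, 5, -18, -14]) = -18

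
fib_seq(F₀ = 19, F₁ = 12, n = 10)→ [19, 12, 31, 43, 74, 117, 191, 308, 499, 807]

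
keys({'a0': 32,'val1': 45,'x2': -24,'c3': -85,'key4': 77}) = ['a0', 'val1', 'x2', 'c3', 'key4']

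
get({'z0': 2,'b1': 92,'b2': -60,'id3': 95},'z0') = 2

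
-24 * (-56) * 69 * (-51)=-4729536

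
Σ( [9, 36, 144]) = 9 + 36 + 144
= 189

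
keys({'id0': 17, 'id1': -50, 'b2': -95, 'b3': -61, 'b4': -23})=['id0', 'id1', 'b2', 'b3', 'b4']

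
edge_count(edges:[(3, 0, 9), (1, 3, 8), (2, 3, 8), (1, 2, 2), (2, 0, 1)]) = 5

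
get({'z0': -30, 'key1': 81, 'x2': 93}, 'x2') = 93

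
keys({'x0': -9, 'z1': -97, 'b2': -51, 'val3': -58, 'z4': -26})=['x0', 'z1', 'b2', 'val3', 'z4']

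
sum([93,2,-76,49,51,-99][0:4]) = slice → [93, 2, -76, 49]
93 + 2 + (-76) + 49
= 68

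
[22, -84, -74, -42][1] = -84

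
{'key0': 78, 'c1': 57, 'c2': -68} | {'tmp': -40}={'key0': 78, 'c1': 57, 'c2': -68, 'tmp': -40}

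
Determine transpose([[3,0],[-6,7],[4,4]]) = [[3, -6, 4], [0, 7, 4]]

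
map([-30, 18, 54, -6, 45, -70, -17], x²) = [900, 324, 2916, 36, 2025, 4900, 289]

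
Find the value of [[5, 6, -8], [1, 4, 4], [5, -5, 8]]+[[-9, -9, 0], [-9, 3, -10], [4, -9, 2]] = [[-4, -3, -8], [-8, 7, -6], [9, -14, 10]]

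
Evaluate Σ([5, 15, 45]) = 65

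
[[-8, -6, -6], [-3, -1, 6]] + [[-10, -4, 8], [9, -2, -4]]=[[-18, -10, 2], [6, -3, 2]]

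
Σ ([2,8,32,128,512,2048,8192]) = 10922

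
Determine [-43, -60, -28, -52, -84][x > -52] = keep x where x > -52: -43✓, -60✗, -28✓, -52✗, -84✗
= [-43, -28]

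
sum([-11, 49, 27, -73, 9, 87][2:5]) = -37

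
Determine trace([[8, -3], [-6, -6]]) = diagonal: 8 + (-6)
= 2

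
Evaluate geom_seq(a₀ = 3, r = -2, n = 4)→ a_0 = 3*(-2)^0 = 3
a_1 = 3*(-2)^1 = -6
a_2 = 3*(-2)^2 = 12
...
= [3, -6, 12, -24]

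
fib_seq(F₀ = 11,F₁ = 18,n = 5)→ [11, 18, 29, 47, 76]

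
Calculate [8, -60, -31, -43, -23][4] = -23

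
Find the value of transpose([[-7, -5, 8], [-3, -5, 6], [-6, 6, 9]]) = [[-7, -3, -6], [-5, -5, 6], [8, 6, 9]]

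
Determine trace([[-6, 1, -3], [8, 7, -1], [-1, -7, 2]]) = 3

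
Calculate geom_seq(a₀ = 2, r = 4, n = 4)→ a_0 = 2*4^0 = 2
a_1 = 2*4^1 = 8
a_2 = 2*4^2 = 32
...
= [2, 8, 32, 128]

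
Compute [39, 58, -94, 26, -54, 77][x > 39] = [58, 77]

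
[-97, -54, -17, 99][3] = 99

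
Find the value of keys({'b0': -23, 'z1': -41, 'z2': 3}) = ['b0', 'z1', 'z2']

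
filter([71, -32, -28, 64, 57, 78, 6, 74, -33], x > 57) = keep x where x > 57: 71✓, -32✗, -28✗, 64✓, 57✗, 78✓, 6✗, 74✓, -33✗
= [71, 64, 78, 74]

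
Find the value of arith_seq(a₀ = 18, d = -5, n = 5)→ a_0 = 18 + 0*-5 = 18
a_1 = 18 + 1*-5 = 13
a_2 = 18 + 2*-5 = 8
...
= [18, 13, 8, 3, -2]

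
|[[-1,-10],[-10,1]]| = -101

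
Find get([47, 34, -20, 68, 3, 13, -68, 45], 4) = 3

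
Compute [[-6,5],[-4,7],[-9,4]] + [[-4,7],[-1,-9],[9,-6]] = [[-10, 12], [-5, -2], [0, -2]]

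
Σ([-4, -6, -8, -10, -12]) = -40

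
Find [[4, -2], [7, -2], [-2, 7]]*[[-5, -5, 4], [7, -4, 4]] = C[0][0] = (4)*(-5) + (-2)*(7) = -34
C[0][1] = (4)*(-5) + (-2)*(-4) = -12
C[0][2] = (4)*(4) + (-2)*(4) = 8
C[1][0] = (7)*(-5) + (-2)*(7) = -49
C[1][1] = (7)*(-5) + (-2)*(-4) = -27
C[1][2] = (7)*(4) + (-2)*(4) = 20
... (3 more cells)
= [[-34, -12, 8], [-49, -27, 20], [59, -18, 20]]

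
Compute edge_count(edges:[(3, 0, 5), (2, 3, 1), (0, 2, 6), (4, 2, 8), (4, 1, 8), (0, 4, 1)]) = 6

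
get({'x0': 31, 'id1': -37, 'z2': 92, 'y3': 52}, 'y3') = 52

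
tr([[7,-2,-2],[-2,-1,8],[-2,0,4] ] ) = 10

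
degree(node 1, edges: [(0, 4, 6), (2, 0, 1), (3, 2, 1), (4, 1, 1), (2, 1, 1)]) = 2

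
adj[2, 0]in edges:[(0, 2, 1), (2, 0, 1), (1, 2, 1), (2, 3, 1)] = 1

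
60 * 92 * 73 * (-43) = -17327280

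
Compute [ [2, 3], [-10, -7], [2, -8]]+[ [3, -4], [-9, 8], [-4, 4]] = [[5, -1], [-19, 1], [-2, -4]]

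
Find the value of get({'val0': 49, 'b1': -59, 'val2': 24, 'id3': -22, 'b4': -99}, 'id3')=-22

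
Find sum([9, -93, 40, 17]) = 9 + (-93) + 40 + 17
= -27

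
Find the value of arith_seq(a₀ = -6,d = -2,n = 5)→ a_0 = -6 + 0*-2 = -6
a_1 = -6 + 1*-2 = -8
a_2 = -6 + 2*-2 = -10
...
= [-6, -8, -10, -12, -14]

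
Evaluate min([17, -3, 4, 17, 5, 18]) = -3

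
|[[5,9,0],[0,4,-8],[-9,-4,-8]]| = 328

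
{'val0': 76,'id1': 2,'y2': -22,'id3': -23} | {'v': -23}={'val0': 76, 'id1': 2, 'y2': -22, 'id3': -23, 'v': -23}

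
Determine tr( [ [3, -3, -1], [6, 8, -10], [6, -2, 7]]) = 18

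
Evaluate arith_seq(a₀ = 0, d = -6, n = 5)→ [0, -6, -12, -18, -24]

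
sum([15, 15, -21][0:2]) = slice → [15, 15]
15 + 15
= 30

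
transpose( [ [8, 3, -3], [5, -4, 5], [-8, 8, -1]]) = [[8, 5, -8], [3, -4, 8], [-3, 5, -1]]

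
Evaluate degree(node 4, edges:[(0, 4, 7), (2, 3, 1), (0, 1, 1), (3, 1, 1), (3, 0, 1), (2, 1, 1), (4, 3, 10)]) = 2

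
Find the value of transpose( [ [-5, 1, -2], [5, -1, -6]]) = [[-5, 5], [1, -1], [-2, -6]]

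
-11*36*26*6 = -61776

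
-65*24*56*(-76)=6639360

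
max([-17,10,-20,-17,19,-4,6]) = 19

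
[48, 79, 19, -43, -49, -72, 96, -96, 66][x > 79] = [96]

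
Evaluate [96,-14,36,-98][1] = -14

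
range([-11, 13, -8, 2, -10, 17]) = 28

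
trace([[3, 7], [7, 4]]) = 7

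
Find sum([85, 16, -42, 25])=85 + 16 + (-42) + 25
= 84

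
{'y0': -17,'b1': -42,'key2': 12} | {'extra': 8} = {'y0': -17, 'b1': -42, 'key2': 12, 'extra': 8}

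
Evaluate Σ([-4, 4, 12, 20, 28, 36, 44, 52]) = (-4) + 4 + 12 + 20 + 28 + 36 + 44 + 52
= 192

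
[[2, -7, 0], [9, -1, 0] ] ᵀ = [[2, 9], [-7, -1], [0, 0]]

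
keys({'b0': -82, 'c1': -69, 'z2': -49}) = ['b0', 'c1', 'z2']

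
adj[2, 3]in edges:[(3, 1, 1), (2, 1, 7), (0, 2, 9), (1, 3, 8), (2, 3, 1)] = 1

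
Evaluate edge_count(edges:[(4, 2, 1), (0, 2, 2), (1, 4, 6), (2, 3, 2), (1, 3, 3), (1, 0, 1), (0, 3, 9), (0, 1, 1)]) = 8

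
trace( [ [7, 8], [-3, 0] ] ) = 7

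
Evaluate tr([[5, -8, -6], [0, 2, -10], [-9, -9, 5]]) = 12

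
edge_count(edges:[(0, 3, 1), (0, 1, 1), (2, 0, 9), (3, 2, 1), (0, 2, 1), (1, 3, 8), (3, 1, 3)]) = 7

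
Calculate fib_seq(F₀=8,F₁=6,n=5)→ F_2 = F_1 + F_0 = 14
F_3 = F_2 + F_1 = 20
F_4 = F_3 + F_2 = 34
= [8, 6, 14, 20, 34]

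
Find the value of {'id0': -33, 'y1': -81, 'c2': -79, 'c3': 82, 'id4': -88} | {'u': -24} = {'id0': -33, 'y1': -81, 'c2': -79, 'c3': 82, 'id4': -88, 'u': -24}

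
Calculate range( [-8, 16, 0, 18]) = 26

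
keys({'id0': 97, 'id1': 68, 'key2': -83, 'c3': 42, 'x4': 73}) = ['id0', 'id1', 'key2', 'c3', 'x4']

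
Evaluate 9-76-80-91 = -238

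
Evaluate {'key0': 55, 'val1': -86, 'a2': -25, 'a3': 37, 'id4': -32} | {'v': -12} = {'key0': 55, 'val1': -86, 'a2': -25, 'a3': 37, 'id4': -32, 'v': -12}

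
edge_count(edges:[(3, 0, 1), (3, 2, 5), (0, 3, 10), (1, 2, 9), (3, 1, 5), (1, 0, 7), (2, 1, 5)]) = 7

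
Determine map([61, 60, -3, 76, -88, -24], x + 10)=[71, 70, 7, 86, -78, -14]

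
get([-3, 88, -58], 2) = -58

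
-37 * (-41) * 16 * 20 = 485440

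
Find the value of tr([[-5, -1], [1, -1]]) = diagonal: (-5) + (-1)
= -6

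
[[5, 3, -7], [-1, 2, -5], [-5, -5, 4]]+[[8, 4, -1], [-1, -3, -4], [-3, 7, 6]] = [[13, 7, -8], [-2, -1, -9], [-8, 2, 10]]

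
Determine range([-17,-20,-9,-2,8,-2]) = 28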